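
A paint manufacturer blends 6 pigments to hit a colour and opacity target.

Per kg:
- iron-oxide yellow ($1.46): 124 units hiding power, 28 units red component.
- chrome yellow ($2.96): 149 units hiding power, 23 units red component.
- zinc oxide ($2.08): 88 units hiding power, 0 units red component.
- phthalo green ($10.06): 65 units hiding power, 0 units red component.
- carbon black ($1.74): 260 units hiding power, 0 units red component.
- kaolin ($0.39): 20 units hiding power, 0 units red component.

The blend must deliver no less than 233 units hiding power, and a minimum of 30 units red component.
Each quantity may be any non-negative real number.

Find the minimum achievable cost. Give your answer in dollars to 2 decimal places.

$2.23

Let x1 = kg of iron-oxide yellow, x2 = kg of chrome yellow, x3 = kg of zinc oxide, x4 = kg of phthalo green, x5 = kg of carbon black, x6 = kg of kaolin.
Minimise 1.46x1 + 2.96x2 + 2.08x3 + 10.06x4 + 1.74x5 + 0.39x6 subject to:
  124x1 + 149x2 + 88x3 + 65x4 + 260x5 + 20x6 ≥ 233   (hiding power)
  28x1 + 23x2 ≥ 30   (red component)
  x1, x2, x3, x4, x5, x6 ≥ 0.
At the optimum only iron-oxide yellow, carbon black are positive (chrome yellow, zinc oxide, phthalo green, kaolin = 0). The hiding power and red component requirements are met with equality.
So iron-oxide yellow = 1.071 kg, carbon black = 0.3852 kg.
Objective = 1.46·1.071 + 1.74·0.3852 = 2.2339.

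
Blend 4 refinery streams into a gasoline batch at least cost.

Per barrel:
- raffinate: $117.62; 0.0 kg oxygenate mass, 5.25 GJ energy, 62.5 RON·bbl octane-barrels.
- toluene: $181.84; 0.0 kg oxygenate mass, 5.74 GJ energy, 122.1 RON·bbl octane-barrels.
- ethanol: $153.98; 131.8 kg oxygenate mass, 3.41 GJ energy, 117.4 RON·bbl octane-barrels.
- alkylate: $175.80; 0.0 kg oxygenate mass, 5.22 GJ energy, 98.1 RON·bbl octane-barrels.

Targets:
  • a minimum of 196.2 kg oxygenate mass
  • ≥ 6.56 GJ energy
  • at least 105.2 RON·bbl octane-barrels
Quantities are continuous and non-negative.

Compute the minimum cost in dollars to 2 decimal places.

Set it up as a linear program. Let x1 = barrels of raffinate, x2 = barrels of toluene, x3 = barrels of ethanol, x4 = barrels of alkylate.
Minimise 117.62x1 + 181.84x2 + 153.98x3 + 175.8x4 with:
  131.8x3 ≥ 196.2   (oxygenate mass)
  5.25x1 + 5.74x2 + 3.41x3 + 5.22x4 ≥ 6.56   (energy)
  62.5x1 + 122.1x2 + 117.4x3 + 98.1x4 ≥ 105.2   (octane-barrels)
  x1, x2, x3, x4 ≥ 0.
The cheapest feasible vertex uses only raffinate, ethanol; toluene, alkylate are not used. Binding constraints: oxygenate mass and energy.
So raffinate = 0.28263 barrels, ethanol = 1.4886 barrels.
Objective = 117.62·0.28263 + 153.98·1.4886 = 262.4576.

$262.46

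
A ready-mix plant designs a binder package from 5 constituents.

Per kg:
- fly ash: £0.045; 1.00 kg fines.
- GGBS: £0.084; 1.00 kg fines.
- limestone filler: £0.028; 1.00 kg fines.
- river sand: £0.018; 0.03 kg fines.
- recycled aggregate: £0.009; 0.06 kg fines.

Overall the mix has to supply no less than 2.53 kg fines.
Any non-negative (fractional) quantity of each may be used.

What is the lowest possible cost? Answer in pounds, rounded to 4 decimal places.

Treat it as an LP. Let x1 = kg of fly ash, x2 = kg of GGBS, x3 = kg of limestone filler, x4 = kg of river sand, x5 = kg of recycled aggregate.
Minimise 0.045x1 + 0.084x2 + 0.028x3 + 0.018x4 + 0.009x5 subject to:
  1x1 + 1x2 + 1x3 + 0.03x4 + 0.06x5 ≥ 2.53   (fines)
  x1, x2, x3, x4, x5 ≥ 0.
The minimum-cost mix takes nothing from fly ash, GGBS, river sand, recycled aggregate — only limestone filler. There the fines constraint is tight.
So limestone filler = 2.53 kg.
Hence cost = 0.028·2.53 = £0.070840.

£0.0708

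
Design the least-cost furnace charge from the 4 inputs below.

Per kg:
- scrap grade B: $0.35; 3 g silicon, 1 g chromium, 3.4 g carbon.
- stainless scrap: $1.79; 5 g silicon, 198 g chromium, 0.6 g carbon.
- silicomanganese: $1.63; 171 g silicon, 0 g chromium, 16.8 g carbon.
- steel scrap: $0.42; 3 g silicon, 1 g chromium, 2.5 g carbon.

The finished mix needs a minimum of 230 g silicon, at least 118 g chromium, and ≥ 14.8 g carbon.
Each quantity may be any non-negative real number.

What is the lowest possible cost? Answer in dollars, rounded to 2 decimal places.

$3.23

Let x1 = kg of scrap grade B, x2 = kg of stainless scrap, x3 = kg of silicomanganese, x4 = kg of steel scrap.
Minimise 0.35x1 + 1.79x2 + 1.63x3 + 0.42x4 subject to:
  3x1 + 5x2 + 171x3 + 3x4 ≥ 230   (silicon)
  1x1 + 198x2 + 1x4 ≥ 118   (chromium)
  3.4x1 + 0.6x2 + 16.8x3 + 2.5x4 ≥ 14.8   (carbon)
  x1, x2, x3, x4 ≥ 0.
The cheapest feasible vertex uses only stainless scrap, silicomanganese; scrap grade B, steel scrap are not used. There the silicon and chromium constraints are tight.
That vertex is x2 = 0.596, x3 = 1.328.
Hence cost = 1.79·0.596 + 1.63·1.328 = $3.2315.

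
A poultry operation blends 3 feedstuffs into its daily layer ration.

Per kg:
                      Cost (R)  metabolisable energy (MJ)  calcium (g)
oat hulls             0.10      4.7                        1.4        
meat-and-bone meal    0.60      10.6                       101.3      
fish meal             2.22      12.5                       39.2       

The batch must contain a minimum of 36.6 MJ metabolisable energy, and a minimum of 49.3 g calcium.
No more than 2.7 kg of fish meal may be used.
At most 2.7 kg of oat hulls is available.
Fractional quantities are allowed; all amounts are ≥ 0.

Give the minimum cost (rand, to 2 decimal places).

Let x1 = kg of oat hulls, x2 = kg of meat-and-bone meal, x3 = kg of fish meal.
min 0.1x1 + 0.6x2 + 2.22x3 with:
  4.7x1 + 10.6x2 + 12.5x3 ≥ 36.6   (metabolisable energy)
  1.4x1 + 101.3x2 + 39.2x3 ≥ 49.3   (calcium)
  x3 ≤ 2.7
  x1 ≤ 2.7
  x1, x2, x3 ≥ 0.
At the optimum only oat hulls, meat-and-bone meal are positive (fish meal = 0). Binding constraints: metabolisable energy and the oat hulls cap.
Optimal quantities: oat hulls = 2.7 kg, meat-and-bone meal = 2.256 kg.
Objective = 0.1·2.7 + 0.6·2.256 = 1.6236.

R1.62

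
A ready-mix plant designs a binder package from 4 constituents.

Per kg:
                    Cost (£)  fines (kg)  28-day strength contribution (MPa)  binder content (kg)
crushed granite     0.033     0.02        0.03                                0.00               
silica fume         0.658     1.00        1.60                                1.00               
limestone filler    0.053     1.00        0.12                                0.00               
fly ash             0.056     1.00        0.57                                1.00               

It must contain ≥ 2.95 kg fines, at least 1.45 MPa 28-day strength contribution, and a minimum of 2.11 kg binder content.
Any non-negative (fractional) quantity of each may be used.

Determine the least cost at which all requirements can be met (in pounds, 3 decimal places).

Let x1 = kg of crushed granite, x2 = kg of silica fume, x3 = kg of limestone filler, x4 = kg of fly ash.
Minimize 0.033x1 + 0.658x2 + 0.053x3 + 0.056x4 subject to:
  0.02x1 + 1x2 + 1x3 + 1x4 ≥ 2.95   (fines)
  0.03x1 + 1.6x2 + 0.12x3 + 0.57x4 ≥ 1.45   (28-day strength contribution)
  1x2 + 1x4 ≥ 2.11   (binder content)
  x1, x2, x3, x4 ≥ 0.
The cheapest feasible vertex uses only limestone filler, fly ash; crushed granite, silica fume are not used. There the fines and 28-day strength contribution constraints are tight.
That vertex is x3 = 0.5144, x4 = 2.436.
Hence cost = 0.053·0.5144 + 0.056·2.436 = £0.16368.

£0.164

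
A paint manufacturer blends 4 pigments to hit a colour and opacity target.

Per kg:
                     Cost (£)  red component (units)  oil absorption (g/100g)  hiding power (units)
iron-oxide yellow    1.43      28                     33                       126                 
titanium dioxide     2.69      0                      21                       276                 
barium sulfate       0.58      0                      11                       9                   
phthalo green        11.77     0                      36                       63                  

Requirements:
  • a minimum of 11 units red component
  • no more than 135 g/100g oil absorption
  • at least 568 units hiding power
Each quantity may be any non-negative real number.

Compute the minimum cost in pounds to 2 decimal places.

£5.62

This is a linear program. Let x1 = kg of iron-oxide yellow, x2 = kg of titanium dioxide, x3 = kg of barium sulfate, x4 = kg of phthalo green.
Minimise 1.43x1 + 2.69x2 + 0.58x3 + 11.77x4 with:
  28x1 ≥ 11   (red component)
  33x1 + 21x2 + 11x3 + 36x4 ≤ 135   (oil absorption)
  126x1 + 276x2 + 9x3 + 63x4 ≥ 568   (hiding power)
  x1, x2, x3, x4 ≥ 0.
At the optimum only iron-oxide yellow, titanium dioxide are positive (barium sulfate, phthalo green = 0). There the red component and hiding power constraints are tight.
That vertex is x1 = 0.3929, x2 = 1.879.
Objective = 1.43·0.3929 + 2.69·1.879 = 5.6164.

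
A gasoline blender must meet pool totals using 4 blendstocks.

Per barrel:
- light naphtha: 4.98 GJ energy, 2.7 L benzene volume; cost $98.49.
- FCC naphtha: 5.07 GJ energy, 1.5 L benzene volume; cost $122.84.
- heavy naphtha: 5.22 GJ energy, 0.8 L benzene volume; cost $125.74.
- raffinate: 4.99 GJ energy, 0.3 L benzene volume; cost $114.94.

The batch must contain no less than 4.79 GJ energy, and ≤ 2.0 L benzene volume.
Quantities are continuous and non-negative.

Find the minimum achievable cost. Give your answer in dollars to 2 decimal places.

$98.77

This is a linear program. Let x1 = barrels of light naphtha, x2 = barrels of FCC naphtha, x3 = barrels of heavy naphtha, x4 = barrels of raffinate.
Minimise 98.49x1 + 122.84x2 + 125.74x3 + 114.94x4 with:
  4.98x1 + 5.07x2 + 5.22x3 + 4.99x4 ≥ 4.79   (energy)
  2.7x1 + 1.5x2 + 0.8x3 + 0.3x4 ≤ 2   (benzene volume)
  x1, x2, x3, x4 ≥ 0.
At the optimum only light naphtha, raffinate are positive (FCC naphtha, heavy naphtha = 0). Binding constraints: energy and benzene volume.
That vertex is x1 = 0.7132, x4 = 0.2482.
Cost = 98.49·0.7132 + 114.94·0.2482 = 98.7712.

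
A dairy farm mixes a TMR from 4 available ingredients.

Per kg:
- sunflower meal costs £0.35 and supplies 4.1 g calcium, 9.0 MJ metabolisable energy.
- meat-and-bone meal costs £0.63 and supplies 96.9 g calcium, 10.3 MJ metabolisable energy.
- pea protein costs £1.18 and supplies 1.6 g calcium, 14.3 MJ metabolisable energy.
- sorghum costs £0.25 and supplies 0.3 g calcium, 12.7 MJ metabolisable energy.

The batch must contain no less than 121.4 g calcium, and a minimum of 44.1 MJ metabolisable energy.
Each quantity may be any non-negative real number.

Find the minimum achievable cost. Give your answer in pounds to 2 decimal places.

Let x1 = kg of sunflower meal, x2 = kg of meat-and-bone meal, x3 = kg of pea protein, x4 = kg of sorghum.
min 0.35x1 + 0.63x2 + 1.18x3 + 0.25x4 with:
  4.1x1 + 96.9x2 + 1.6x3 + 0.3x4 ≥ 121.4   (calcium)
  9x1 + 10.3x2 + 14.3x3 + 12.7x4 ≥ 44.1   (metabolisable energy)
  x1, x2, x3, x4 ≥ 0.
At the optimum only meat-and-bone meal, sorghum are positive (sunflower meal, pea protein = 0). There the calcium and metabolisable energy constraints are tight.
Optimal quantities: meat-and-bone meal = 1.245 kg, sorghum = 2.463 kg.
Hence cost = 0.63·1.245 + 0.25·2.463 = £1.4001.

£1.40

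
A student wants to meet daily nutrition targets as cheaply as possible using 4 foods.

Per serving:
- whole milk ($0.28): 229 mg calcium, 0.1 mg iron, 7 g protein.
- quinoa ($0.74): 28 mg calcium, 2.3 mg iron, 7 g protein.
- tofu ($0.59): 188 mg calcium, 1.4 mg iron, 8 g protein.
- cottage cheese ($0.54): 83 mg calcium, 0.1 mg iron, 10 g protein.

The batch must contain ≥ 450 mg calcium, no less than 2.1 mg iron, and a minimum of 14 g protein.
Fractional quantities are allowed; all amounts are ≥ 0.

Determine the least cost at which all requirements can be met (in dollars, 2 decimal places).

$1.07

This is a linear program. Let x1 = servings of whole milk, x2 = servings of quinoa, x3 = servings of tofu, x4 = servings of cottage cheese.
Minimise 0.28x1 + 0.74x2 + 0.59x3 + 0.54x4 subject to:
  229x1 + 28x2 + 188x3 + 83x4 ≥ 450   (calcium)
  0.1x1 + 2.3x2 + 1.4x3 + 0.1x4 ≥ 2.1   (iron)
  7x1 + 7x2 + 8x3 + 10x4 ≥ 14   (protein)
  x1, x2, x3, x4 ≥ 0.
The cheapest feasible vertex uses only whole milk, tofu; quinoa, cottage cheese are not used. There the calcium and iron constraints are tight.
Solving gives x1 = 0.7793, x3 = 1.444.
Total cost: 0.28·0.7793 + 0.59·1.444 = 1.0702.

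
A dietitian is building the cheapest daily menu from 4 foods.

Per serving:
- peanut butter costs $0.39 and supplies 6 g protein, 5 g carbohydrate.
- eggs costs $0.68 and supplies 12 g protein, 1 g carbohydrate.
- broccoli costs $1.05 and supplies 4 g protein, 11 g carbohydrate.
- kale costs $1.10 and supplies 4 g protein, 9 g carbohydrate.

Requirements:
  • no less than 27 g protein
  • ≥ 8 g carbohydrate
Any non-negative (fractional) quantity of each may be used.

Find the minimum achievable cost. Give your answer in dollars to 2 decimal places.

This is a linear program. Let x1 = servings of peanut butter, x2 = servings of eggs, x3 = servings of broccoli, x4 = servings of kale.
Minimize 0.39x1 + 0.68x2 + 1.05x3 + 1.1x4 with:
  6x1 + 12x2 + 4x3 + 4x4 ≥ 27   (protein)
  5x1 + 1x2 + 11x3 + 9x4 ≥ 8   (carbohydrate)
  x1, x2, x3, x4 ≥ 0.
At the optimum only peanut butter, eggs are positive (broccoli, kale = 0). There the protein and carbohydrate constraints are tight.
That vertex is x1 = 1.278, x2 = 1.611.
Total cost: 0.39·1.278 + 0.68·1.611 = 1.5939.

$1.59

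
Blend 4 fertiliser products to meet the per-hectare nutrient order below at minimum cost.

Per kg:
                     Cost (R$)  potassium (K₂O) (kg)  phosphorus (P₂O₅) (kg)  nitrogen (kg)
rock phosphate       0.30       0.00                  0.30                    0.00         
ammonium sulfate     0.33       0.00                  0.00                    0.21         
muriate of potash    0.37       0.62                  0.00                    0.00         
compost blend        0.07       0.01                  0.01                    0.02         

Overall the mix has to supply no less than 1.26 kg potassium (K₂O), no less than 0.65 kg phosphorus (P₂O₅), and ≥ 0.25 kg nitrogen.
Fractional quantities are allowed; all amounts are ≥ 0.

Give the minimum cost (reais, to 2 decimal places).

Let x1 = kg of rock phosphate, x2 = kg of ammonium sulfate, x3 = kg of muriate of potash, x4 = kg of compost blend.
Minimize 0.3x1 + 0.33x2 + 0.37x3 + 0.07x4 subject to:
  0.62x3 + 0.01x4 ≥ 1.26   (potassium (K₂O))
  0.3x1 + 0.01x4 ≥ 0.65   (phosphorus (P₂O₅))
  0.21x2 + 0.02x4 ≥ 0.25   (nitrogen)
  x1, x2, x3, x4 ≥ 0.
The minimum-cost mix takes nothing from compost blend — only rock phosphate, ammonium sulfate, muriate of potash. There the potassium (K₂O), phosphorus (P₂O₅), nitrogen constraints are tight.
So rock phosphate = 2.167 kg, ammonium sulfate = 1.19 kg, muriate of potash = 2.032 kg.
Objective = 0.3·2.167 + 0.33·1.19 + 0.37·2.032 = 1.7946.

R$1.79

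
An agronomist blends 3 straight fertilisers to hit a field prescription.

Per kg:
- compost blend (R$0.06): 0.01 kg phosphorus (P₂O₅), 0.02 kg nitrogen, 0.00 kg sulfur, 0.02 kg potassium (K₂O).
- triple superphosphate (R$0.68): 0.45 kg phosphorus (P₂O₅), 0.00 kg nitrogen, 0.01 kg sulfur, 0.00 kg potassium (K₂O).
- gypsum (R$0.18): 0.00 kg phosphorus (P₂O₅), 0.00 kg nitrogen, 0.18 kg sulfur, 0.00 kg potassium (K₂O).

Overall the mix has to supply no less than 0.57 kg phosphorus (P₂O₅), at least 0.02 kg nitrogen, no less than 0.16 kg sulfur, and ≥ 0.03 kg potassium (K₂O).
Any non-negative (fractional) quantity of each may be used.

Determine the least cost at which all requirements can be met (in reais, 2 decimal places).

Treat it as an LP. Let x1 = kg of compost blend, x2 = kg of triple superphosphate, x3 = kg of gypsum.
min 0.06x1 + 0.68x2 + 0.18x3 s.t.:
  0.01x1 + 0.45x2 ≥ 0.57   (phosphorus (P₂O₅))
  0.02x1 ≥ 0.02   (nitrogen)
  0.01x2 + 0.18x3 ≥ 0.16   (sulfur)
  0.02x1 ≥ 0.03   (potassium (K₂O))
  x1, x2, x3 ≥ 0.
The optimal mix uses every input. The phosphorus (P₂O₅), sulfur, potassium (K₂O) requirements are met with equality.
That vertex is x1 = 1.5, x2 = 1.233, x3 = 0.8204.
Objective = 0.06·1.5 + 0.68·1.233 + 0.18·0.8204 = 1.0761.

R$1.08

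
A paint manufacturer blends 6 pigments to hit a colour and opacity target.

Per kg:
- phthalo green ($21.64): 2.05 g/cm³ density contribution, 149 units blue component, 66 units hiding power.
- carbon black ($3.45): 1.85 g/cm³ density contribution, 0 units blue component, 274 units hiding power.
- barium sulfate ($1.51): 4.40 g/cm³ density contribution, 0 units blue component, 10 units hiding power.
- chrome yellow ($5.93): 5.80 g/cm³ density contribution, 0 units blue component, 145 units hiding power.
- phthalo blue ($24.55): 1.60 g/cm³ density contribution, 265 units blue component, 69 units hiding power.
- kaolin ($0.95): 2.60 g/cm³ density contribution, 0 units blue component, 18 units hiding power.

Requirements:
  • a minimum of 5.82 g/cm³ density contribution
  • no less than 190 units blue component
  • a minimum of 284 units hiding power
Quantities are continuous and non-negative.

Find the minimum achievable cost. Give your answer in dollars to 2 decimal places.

$21.46

Let x1 = kg of phthalo green, x2 = kg of carbon black, x3 = kg of barium sulfate, x4 = kg of chrome yellow, x5 = kg of phthalo blue, x6 = kg of kaolin.
min 21.64x1 + 3.45x2 + 1.51x3 + 5.93x4 + 24.55x5 + 0.95x6 subject to:
  2.05x1 + 1.85x2 + 4.4x3 + 5.8x4 + 1.6x5 + 2.6x6 ≥ 5.82   (density contribution)
  149x1 + 265x5 ≥ 190   (blue component)
  66x1 + 274x2 + 10x3 + 145x4 + 69x5 + 18x6 ≥ 284   (hiding power)
  x1, x2, x3, x4, x5, x6 ≥ 0.
The minimum-cost mix takes nothing from phthalo green, barium sulfate, chrome yellow — only carbon black, phthalo blue, kaolin. Binding constraints: density contribution, blue component, hiding power.
Solving gives x2 = 0.7741, x5 = 0.717, x6 = 1.246.
Hence cost = 3.45·0.7741 + 24.55·0.717 + 0.95·1.246 = $21.4567.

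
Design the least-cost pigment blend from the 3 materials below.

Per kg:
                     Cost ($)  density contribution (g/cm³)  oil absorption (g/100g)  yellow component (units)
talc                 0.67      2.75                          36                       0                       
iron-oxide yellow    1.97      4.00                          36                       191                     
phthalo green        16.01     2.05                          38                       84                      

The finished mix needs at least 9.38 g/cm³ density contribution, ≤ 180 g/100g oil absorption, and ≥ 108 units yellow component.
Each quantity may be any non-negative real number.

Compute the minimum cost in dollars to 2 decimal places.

$2.85

Treat it as an LP. Let x1 = kg of talc, x2 = kg of iron-oxide yellow, x3 = kg of phthalo green.
min 0.67x1 + 1.97x2 + 16.01x3 s.t.:
  2.75x1 + 4x2 + 2.05x3 ≥ 9.38   (density contribution)
  36x1 + 36x2 + 38x3 ≤ 180   (oil absorption)
  191x2 + 84x3 ≥ 108   (yellow component)
  x1, x2, x3 ≥ 0.
The minimum-cost mix takes nothing from phthalo green — only talc, iron-oxide yellow. Binding constraints: density contribution and yellow component.
That vertex is x1 = 2.588, x2 = 0.5654.
Hence cost = 0.67·2.588 + 1.97·0.5654 = $2.8478.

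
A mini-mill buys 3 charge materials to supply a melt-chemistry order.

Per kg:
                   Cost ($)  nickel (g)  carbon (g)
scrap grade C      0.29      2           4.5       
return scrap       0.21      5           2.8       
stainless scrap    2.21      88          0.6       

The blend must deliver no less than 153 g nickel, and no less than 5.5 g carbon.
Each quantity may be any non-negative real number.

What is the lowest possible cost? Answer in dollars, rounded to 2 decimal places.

Let x1 = kg of scrap grade C, x2 = kg of return scrap, x3 = kg of stainless scrap.
Minimize 0.29x1 + 0.21x2 + 2.21x3 s.t.:
  2x1 + 5x2 + 88x3 ≥ 153   (nickel)
  4.5x1 + 2.8x2 + 0.6x3 ≥ 5.5   (carbon)
  x1, x2, x3 ≥ 0.
The cheapest feasible vertex uses only return scrap, stainless scrap; scrap grade C is not used. The nickel and carbon requirements are met with equality.
Optimal quantities: return scrap = 1.611 kg, stainless scrap = 1.647 kg.
Cost = 0.21·1.611 + 2.21·1.647 = 3.9782.

$3.98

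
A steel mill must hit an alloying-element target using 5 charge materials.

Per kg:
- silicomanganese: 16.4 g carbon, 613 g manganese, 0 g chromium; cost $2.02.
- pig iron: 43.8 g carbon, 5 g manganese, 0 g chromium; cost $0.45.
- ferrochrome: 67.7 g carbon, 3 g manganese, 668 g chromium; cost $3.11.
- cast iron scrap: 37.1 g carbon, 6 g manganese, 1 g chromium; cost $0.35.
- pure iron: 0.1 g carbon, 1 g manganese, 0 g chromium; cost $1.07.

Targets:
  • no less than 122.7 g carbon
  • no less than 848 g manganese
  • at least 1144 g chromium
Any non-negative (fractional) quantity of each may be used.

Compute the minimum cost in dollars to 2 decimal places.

Let x1 = kg of silicomanganese, x2 = kg of pig iron, x3 = kg of ferrochrome, x4 = kg of cast iron scrap, x5 = kg of pure iron.
min 2.02x1 + 0.45x2 + 3.11x3 + 0.35x4 + 1.07x5 subject to:
  16.4x1 + 43.8x2 + 67.7x3 + 37.1x4 + 0.1x5 ≥ 122.7   (carbon)
  613x1 + 5x2 + 3x3 + 6x4 + 1x5 ≥ 848   (manganese)
  668x3 + 1x4 ≥ 1144   (chromium)
  x1, x2, x3, x4, x5 ≥ 0.
The cheapest feasible vertex uses only silicomanganese, ferrochrome; pig iron, cast iron scrap, pure iron are not used. The manganese and chromium requirements are met with equality.
Optimal quantities: silicomanganese = 1.375 kg, ferrochrome = 1.713 kg.
Hence cost = 2.02·1.375 + 3.11·1.713 = $8.1049.

$8.10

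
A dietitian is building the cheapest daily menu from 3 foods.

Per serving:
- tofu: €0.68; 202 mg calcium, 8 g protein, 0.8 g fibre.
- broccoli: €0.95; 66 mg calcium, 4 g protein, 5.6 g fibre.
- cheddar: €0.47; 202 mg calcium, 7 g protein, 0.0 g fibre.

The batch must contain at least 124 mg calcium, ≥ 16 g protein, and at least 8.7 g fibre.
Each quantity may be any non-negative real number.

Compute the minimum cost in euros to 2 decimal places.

Set it up as a linear program. Let x1 = servings of tofu, x2 = servings of broccoli, x3 = servings of cheddar.
Minimise 0.68x1 + 0.95x2 + 0.47x3 with:
  202x1 + 66x2 + 202x3 ≥ 124   (calcium)
  8x1 + 4x2 + 7x3 ≥ 16   (protein)
  0.8x1 + 5.6x2 ≥ 8.7   (fibre)
  x1, x2, x3 ≥ 0.
The cheapest feasible vertex uses only broccoli, cheddar; tofu is not used. Binding constraints: protein and fibre.
Solving gives x2 = 1.554, x3 = 1.398.
Cost = 0.95·1.554 + 0.47·1.398 = 2.1334.

€2.13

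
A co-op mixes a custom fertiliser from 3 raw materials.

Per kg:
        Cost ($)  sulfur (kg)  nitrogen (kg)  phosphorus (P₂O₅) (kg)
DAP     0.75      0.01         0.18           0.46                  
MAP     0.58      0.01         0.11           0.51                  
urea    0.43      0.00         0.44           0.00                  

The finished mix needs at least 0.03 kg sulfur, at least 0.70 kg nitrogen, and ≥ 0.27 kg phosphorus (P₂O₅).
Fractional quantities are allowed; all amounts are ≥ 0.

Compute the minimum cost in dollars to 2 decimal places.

Let x1 = kg of DAP, x2 = kg of MAP, x3 = kg of urea.
min 0.75x1 + 0.58x2 + 0.43x3 s.t.:
  0.01x1 + 0.01x2 ≥ 0.03   (sulfur)
  0.18x1 + 0.11x2 + 0.44x3 ≥ 0.7   (nitrogen)
  0.46x1 + 0.51x2 ≥ 0.27   (phosphorus (P₂O₅))
  x1, x2, x3 ≥ 0.
The optimal basis is {MAP, urea}; DAP drops out. There the sulfur and nitrogen constraints are tight.
That vertex is x2 = 3, x3 = 0.8409.
Total cost: 0.58·3 + 0.43·0.8409 = 2.1016.

$2.10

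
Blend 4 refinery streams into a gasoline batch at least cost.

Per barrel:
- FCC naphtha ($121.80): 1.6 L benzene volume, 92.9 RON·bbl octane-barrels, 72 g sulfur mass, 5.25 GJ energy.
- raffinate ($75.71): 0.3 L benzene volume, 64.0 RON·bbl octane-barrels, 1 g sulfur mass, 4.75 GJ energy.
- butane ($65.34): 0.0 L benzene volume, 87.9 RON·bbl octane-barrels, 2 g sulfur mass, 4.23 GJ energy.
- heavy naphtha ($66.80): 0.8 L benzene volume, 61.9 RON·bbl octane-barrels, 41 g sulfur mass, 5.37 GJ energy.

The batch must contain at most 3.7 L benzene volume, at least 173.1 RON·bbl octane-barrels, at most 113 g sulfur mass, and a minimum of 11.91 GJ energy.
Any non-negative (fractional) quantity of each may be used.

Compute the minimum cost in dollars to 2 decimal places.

$159.79

Let x1 = barrels of FCC naphtha, x2 = barrels of raffinate, x3 = barrels of butane, x4 = barrels of heavy naphtha.
min 121.8x1 + 75.71x2 + 65.34x3 + 66.8x4 subject to:
  1.6x1 + 0.3x2 + 0.8x4 ≤ 3.7   (benzene volume)
  92.9x1 + 64x2 + 87.9x3 + 61.9x4 ≥ 173.1   (octane-barrels)
  72x1 + 1x2 + 2x3 + 41x4 ≤ 113   (sulfur mass)
  5.25x1 + 4.75x2 + 4.23x3 + 5.37x4 ≥ 11.91   (energy)
  x1, x2, x3, x4 ≥ 0.
The minimum-cost mix takes nothing from FCC naphtha, raffinate — only butane, heavy naphtha. There the octane-barrels and energy constraints are tight.
So butane = 0.915 barrels, heavy naphtha = 1.497 barrels.
Cost = 65.34·0.915 + 66.8·1.497 = 159.7857.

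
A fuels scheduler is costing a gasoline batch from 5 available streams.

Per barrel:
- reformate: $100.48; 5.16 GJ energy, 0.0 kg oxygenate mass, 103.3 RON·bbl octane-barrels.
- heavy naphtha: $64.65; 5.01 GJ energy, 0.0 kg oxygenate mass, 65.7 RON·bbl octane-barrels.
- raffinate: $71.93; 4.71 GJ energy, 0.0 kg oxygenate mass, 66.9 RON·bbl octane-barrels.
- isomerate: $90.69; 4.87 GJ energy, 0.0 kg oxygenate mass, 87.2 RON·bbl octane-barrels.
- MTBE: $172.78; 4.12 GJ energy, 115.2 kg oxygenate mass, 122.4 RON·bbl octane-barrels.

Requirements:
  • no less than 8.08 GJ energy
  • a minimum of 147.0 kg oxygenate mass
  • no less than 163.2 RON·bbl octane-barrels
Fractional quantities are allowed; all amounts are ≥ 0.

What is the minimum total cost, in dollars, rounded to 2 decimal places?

$256.90

This is a linear program. Let x1 = barrels of reformate, x2 = barrels of heavy naphtha, x3 = barrels of raffinate, x4 = barrels of isomerate, x5 = barrels of MTBE.
Minimize 100.48x1 + 64.65x2 + 71.93x3 + 90.69x4 + 172.78x5 with:
  5.16x1 + 5.01x2 + 4.71x3 + 4.87x4 + 4.12x5 ≥ 8.08   (energy)
  115.2x5 ≥ 147   (oxygenate mass)
  103.3x1 + 65.7x2 + 66.9x3 + 87.2x4 + 122.4x5 ≥ 163.2   (octane-barrels)
  x1, x2, x3, x4, x5 ≥ 0.
The optimal basis is {heavy naphtha, MTBE}; reformate, raffinate, isomerate drop out. Binding constraints: energy and oxygenate mass.
So heavy naphtha = 0.563415 barrels, MTBE = 1.27604 barrels.
Objective = 64.65·0.563415 + 172.78·1.27604 = 256.8990.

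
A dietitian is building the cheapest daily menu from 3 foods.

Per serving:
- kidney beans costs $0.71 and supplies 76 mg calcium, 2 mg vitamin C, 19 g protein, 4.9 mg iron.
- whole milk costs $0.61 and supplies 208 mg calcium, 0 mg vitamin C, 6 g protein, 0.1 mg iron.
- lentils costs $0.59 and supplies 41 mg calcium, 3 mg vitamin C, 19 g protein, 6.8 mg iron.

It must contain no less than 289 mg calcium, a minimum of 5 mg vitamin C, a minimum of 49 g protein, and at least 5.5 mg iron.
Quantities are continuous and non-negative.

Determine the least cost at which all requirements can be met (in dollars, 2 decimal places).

Treat it as an LP. Let x1 = servings of kidney beans, x2 = servings of whole milk, x3 = servings of lentils.
Minimize 0.71x1 + 0.61x2 + 0.59x3 subject to:
  76x1 + 208x2 + 41x3 ≥ 289   (calcium)
  2x1 + 3x3 ≥ 5   (vitamin C)
  19x1 + 6x2 + 19x3 ≥ 49   (protein)
  4.9x1 + 0.1x2 + 6.8x3 ≥ 5.5   (iron)
  x1, x2, x3 ≥ 0.
At the optimum only whole milk, lentils are positive (kidney beans = 0). There the calcium and protein constraints are tight.
Optimal quantities: whole milk = 0.9396 servings, lentils = 2.282 servings.
Cost = 0.61·0.9396 + 0.59·2.282 = 1.9195.

$1.92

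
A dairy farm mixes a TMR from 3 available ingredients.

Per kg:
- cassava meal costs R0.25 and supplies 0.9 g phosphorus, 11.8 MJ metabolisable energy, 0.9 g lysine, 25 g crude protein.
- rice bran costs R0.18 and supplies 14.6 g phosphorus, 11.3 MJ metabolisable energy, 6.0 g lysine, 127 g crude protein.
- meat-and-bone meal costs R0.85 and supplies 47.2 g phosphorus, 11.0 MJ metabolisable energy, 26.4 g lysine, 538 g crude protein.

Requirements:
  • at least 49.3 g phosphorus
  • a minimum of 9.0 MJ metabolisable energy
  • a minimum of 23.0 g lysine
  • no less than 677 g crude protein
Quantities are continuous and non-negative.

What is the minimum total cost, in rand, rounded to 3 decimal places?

R0.960

Let x1 = kg of cassava meal, x2 = kg of rice bran, x3 = kg of meat-and-bone meal.
min 0.25x1 + 0.18x2 + 0.85x3 with:
  0.9x1 + 14.6x2 + 47.2x3 ≥ 49.3   (phosphorus)
  11.8x1 + 11.3x2 + 11x3 ≥ 9   (metabolisable energy)
  0.9x1 + 6x2 + 26.4x3 ≥ 23   (lysine)
  25x1 + 127x2 + 538x3 ≥ 677   (crude protein)
  x1, x2, x3 ≥ 0.
The optimal basis is {rice bran}; cassava meal, meat-and-bone meal drop out. The crude protein requirement is met with equality.
That vertex is x2 = 5.331.
Total cost: 0.18·5.331 = 0.95958.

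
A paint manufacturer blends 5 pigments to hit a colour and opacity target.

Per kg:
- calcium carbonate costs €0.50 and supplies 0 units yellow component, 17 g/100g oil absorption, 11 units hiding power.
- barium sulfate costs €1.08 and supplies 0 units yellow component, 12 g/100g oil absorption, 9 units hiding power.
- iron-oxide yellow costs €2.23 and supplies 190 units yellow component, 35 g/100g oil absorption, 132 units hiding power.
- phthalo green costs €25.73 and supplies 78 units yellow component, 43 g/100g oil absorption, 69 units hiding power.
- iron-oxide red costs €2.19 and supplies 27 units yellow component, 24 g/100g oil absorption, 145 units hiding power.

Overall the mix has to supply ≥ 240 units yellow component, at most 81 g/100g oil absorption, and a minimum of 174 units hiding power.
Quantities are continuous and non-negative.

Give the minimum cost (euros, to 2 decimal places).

Treat it as an LP. Let x1 = kg of calcium carbonate, x2 = kg of barium sulfate, x3 = kg of iron-oxide yellow, x4 = kg of phthalo green, x5 = kg of iron-oxide red.
min 0.5x1 + 1.08x2 + 2.23x3 + 25.73x4 + 2.19x5 subject to:
  190x3 + 78x4 + 27x5 ≥ 240   (yellow component)
  17x1 + 12x2 + 35x3 + 43x4 + 24x5 ≤ 81   (oil absorption)
  11x1 + 9x2 + 132x3 + 69x4 + 145x5 ≥ 174   (hiding power)
  x1, x2, x3, x4, x5 ≥ 0.
At the optimum only iron-oxide yellow, iron-oxide red are positive (calcium carbonate, barium sulfate, phthalo green = 0). There the yellow component and hiding power constraints are tight.
Optimal quantities: iron-oxide yellow = 1.255 kg, iron-oxide red = 0.05753 kg.
Cost = 2.23·1.255 + 2.19·0.05753 = 2.9246.

€2.92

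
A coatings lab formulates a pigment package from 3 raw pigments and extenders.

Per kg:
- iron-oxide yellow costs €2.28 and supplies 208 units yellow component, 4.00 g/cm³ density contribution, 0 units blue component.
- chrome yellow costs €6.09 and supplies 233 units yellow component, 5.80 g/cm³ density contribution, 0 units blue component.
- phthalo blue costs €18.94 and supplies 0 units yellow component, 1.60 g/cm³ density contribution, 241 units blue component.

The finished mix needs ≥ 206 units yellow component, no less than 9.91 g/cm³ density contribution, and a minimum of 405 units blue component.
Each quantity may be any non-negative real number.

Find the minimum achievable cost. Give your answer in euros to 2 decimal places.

Let x1 = kg of iron-oxide yellow, x2 = kg of chrome yellow, x3 = kg of phthalo blue.
min 2.28x1 + 6.09x2 + 18.94x3 with:
  208x1 + 233x2 ≥ 206   (yellow component)
  4x1 + 5.8x2 + 1.6x3 ≥ 9.91   (density contribution)
  241x3 ≥ 405   (blue component)
  x1, x2, x3 ≥ 0.
The cheapest feasible vertex uses only iron-oxide yellow, phthalo blue; chrome yellow is not used. Binding constraints: density contribution and blue component.
Solving gives x1 = 1.8053, x3 = 1.6805.
Hence cost = 2.28·1.8053 + 18.94·1.6805 = €35.9448.

€35.94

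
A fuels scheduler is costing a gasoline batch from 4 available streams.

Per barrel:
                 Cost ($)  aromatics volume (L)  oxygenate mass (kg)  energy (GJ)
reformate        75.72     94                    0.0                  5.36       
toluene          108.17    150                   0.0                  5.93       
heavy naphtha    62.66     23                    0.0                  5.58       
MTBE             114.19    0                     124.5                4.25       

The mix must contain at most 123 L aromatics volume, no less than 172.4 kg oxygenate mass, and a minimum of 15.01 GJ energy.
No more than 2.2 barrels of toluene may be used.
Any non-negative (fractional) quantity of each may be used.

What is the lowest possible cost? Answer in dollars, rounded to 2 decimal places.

$260.59

Set it up as a linear program. Let x1 = barrels of reformate, x2 = barrels of toluene, x3 = barrels of heavy naphtha, x4 = barrels of MTBE.
min 75.72x1 + 108.17x2 + 62.66x3 + 114.19x4 s.t.:
  94x1 + 150x2 + 23x3 ≤ 123   (aromatics volume)
  124.5x4 ≥ 172.4   (oxygenate mass)
  5.36x1 + 5.93x2 + 5.58x3 + 4.25x4 ≥ 15.01   (energy)
  x2 ≤ 2.2
  x1, x2, x3, x4 ≥ 0.
The cheapest feasible vertex uses only heavy naphtha, MTBE; reformate, toluene are not used. The oxygenate mass and energy requirements are met with equality.
So heavy naphtha = 1.6353 barrels, MTBE = 1.3847 barrels.
Objective = 62.66·1.6353 + 114.19·1.3847 = 260.5868.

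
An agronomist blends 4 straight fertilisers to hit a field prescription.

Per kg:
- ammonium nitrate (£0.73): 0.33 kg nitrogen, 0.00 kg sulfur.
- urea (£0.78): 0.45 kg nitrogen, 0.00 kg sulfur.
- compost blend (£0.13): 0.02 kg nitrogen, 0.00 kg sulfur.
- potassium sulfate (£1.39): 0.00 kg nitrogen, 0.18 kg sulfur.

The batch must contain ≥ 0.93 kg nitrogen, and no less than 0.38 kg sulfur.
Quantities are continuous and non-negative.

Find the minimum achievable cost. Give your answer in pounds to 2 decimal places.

Set it up as a linear program. Let x1 = kg of ammonium nitrate, x2 = kg of urea, x3 = kg of compost blend, x4 = kg of potassium sulfate.
Minimise 0.73x1 + 0.78x2 + 0.13x3 + 1.39x4 subject to:
  0.33x1 + 0.45x2 + 0.02x3 ≥ 0.93   (nitrogen)
  0.18x4 ≥ 0.38   (sulfur)
  x1, x2, x3, x4 ≥ 0.
The minimum-cost mix takes nothing from ammonium nitrate, compost blend — only urea, potassium sulfate. There the nitrogen and sulfur constraints are tight.
Optimal quantities: urea = 2.067 kg, potassium sulfate = 2.111 kg.
Cost = 0.78·2.067 + 1.39·2.111 = 4.5466.

£4.55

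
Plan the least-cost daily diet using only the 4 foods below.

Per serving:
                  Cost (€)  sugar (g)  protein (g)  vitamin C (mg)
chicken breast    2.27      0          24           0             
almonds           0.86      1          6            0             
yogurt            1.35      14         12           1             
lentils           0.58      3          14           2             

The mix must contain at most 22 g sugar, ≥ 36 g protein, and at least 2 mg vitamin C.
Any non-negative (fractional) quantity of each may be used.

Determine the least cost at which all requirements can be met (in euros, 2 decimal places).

€1.49

Set it up as a linear program. Let x1 = servings of chicken breast, x2 = servings of almonds, x3 = servings of yogurt, x4 = servings of lentils.
min 2.27x1 + 0.86x2 + 1.35x3 + 0.58x4 with:
  1x2 + 14x3 + 3x4 ≤ 22   (sugar)
  24x1 + 6x2 + 12x3 + 14x4 ≥ 36   (protein)
  1x3 + 2x4 ≥ 2   (vitamin C)
  x1, x2, x3, x4 ≥ 0.
The cheapest feasible vertex uses only lentils; chicken breast, almonds, yogurt are not used. The protein requirement is met with equality.
So lentils = 2.571 servings.
Hence cost = 0.58·2.571 = €1.4912.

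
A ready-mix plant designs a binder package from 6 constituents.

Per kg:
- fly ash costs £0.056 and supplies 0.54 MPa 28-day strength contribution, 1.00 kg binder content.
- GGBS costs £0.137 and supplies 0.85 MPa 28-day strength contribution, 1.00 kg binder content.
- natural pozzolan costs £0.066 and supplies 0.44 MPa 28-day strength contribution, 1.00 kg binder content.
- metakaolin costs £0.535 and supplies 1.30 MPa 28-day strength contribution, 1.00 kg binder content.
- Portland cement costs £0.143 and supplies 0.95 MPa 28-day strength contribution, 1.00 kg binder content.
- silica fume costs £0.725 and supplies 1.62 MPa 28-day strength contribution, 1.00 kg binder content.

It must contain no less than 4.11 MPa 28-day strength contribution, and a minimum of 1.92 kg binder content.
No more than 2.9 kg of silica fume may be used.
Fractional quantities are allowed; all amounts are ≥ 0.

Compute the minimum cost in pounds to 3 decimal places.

Let x1 = kg of fly ash, x2 = kg of GGBS, x3 = kg of natural pozzolan, x4 = kg of metakaolin, x5 = kg of Portland cement, x6 = kg of silica fume.
min 0.056x1 + 0.137x2 + 0.066x3 + 0.535x4 + 0.143x5 + 0.725x6 subject to:
  0.54x1 + 0.85x2 + 0.44x3 + 1.3x4 + 0.95x5 + 1.62x6 ≥ 4.11   (28-day strength contribution)
  1x1 + 1x2 + 1x3 + 1x4 + 1x5 + 1x6 ≥ 1.92   (binder content)
  x6 ≤ 2.9
  x1, x2, x3, x4, x5, x6 ≥ 0.
At the optimum only fly ash is positive (GGBS, natural pozzolan, metakaolin, Portland cement, silica fume = 0). Binding constraint: 28-day strength contribution.
Solving gives x1 = 7.611.
Objective = 0.056·7.611 = 0.42622.

£0.426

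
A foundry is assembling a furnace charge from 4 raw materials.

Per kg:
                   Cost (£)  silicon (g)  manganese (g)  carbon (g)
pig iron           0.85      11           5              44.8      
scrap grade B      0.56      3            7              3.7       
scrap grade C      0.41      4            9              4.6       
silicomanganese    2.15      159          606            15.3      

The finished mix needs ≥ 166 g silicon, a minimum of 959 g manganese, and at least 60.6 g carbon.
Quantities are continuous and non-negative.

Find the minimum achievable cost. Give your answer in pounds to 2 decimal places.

£4.08

Let x1 = kg of pig iron, x2 = kg of scrap grade B, x3 = kg of scrap grade C, x4 = kg of silicomanganese.
Minimize 0.85x1 + 0.56x2 + 0.41x3 + 2.15x4 s.t.:
  11x1 + 3x2 + 4x3 + 159x4 ≥ 166   (silicon)
  5x1 + 7x2 + 9x3 + 606x4 ≥ 959   (manganese)
  44.8x1 + 3.7x2 + 4.6x3 + 15.3x4 ≥ 60.6   (carbon)
  x1, x2, x3, x4 ≥ 0.
The cheapest feasible vertex uses only pig iron, silicomanganese; scrap grade B, scrap grade C are not used. Binding constraints: manganese and carbon.
That vertex is x1 = 0.8145, x4 = 1.576.
Cost = 0.85·0.8145 + 2.15·1.576 = 4.0807.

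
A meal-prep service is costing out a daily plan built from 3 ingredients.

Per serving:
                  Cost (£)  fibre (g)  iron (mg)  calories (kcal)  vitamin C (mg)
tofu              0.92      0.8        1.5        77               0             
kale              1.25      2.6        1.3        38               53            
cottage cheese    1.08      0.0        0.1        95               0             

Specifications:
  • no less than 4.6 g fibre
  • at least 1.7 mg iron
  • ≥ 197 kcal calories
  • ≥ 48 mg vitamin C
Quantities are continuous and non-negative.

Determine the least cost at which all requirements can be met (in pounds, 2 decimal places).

Let x1 = servings of tofu, x2 = servings of kale, x3 = servings of cottage cheese.
Minimize 0.92x1 + 1.25x2 + 1.08x3 s.t.:
  0.8x1 + 2.6x2 ≥ 4.6   (fibre)
  1.5x1 + 1.3x2 + 0.1x3 ≥ 1.7   (iron)
  77x1 + 38x2 + 95x3 ≥ 197   (calories)
  53x2 ≥ 48   (vitamin C)
  x1, x2, x3 ≥ 0.
The cheapest feasible vertex uses only tofu, kale; cottage cheese is not used. The fibre and calories requirements are met with equality.
Solving gives x1 = 1.987, x2 = 1.158.
Objective = 0.92·1.987 + 1.25·1.158 = 3.2755.

£3.28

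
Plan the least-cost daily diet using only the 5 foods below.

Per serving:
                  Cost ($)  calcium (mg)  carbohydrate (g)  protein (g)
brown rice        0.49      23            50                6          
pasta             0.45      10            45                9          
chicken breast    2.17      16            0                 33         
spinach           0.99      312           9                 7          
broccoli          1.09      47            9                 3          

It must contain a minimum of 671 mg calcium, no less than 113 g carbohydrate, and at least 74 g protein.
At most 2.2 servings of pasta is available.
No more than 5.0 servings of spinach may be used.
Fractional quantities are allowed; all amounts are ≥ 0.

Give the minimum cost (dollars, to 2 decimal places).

This is a linear program. Let x1 = servings of brown rice, x2 = servings of pasta, x3 = servings of chicken breast, x4 = servings of spinach, x5 = servings of broccoli.
min 0.49x1 + 0.45x2 + 2.17x3 + 0.99x4 + 1.09x5 subject to:
  23x1 + 10x2 + 16x3 + 312x4 + 47x5 ≥ 671   (calcium)
  50x1 + 45x2 + 9x4 + 9x5 ≥ 113   (carbohydrate)
  6x1 + 9x2 + 33x3 + 7x4 + 3x5 ≥ 74   (protein)
  x2 ≤ 2.2
  x4 ≤ 5
  x1, x2, x3, x4, x5 ≥ 0.
The optimal basis is {pasta, chicken breast, spinach}; brown rice, broccoli drop out. Binding constraints: calcium, protein, the pasta cap.
Solving gives x2 = 2.2, x3 = 1.214, x4 = 2.018.
Hence cost = 0.45·2.2 + 2.17·1.214 + 0.99·2.018 = $5.6222.

$5.62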